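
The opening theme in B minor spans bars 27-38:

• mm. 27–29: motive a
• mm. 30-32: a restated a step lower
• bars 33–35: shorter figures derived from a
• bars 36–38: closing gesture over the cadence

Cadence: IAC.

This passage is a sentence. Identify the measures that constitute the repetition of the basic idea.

The presentation of a sentence is the basic idea (bars 27–29) plus its repetition (measures 30–32); the repetition of the basic idea is therefore mm. 30-32.

measures 30–32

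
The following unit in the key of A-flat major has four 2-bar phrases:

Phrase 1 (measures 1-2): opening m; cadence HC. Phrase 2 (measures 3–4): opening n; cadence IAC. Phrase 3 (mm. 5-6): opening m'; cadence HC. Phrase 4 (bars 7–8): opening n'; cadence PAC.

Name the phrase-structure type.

parallel double period

Four phrases in two halves: the first half (mm. 1–4) ends with an imperfect authentic cadence, the second (measures 5-8) with a perfect authentic cadence — a large antecedent–consequent pair, i.e. a double period.
Phrase 3 begins with the same material as phrase 1, making it parallel.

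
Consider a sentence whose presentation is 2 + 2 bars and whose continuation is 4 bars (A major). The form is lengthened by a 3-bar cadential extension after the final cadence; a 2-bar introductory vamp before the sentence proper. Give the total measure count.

13 measures

Basic sentence: 2 + 2 + 4 = 8 bars.
8 (basic form) + 3 (cadential extension) + 2 (introduction) = 13.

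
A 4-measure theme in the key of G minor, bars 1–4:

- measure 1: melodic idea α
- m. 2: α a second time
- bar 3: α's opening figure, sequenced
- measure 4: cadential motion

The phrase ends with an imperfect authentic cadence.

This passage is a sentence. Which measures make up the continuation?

After the presentation (mm. 1–2), the continuation covers the fragmentation through the cadence: measures 3–4.

measures 3–4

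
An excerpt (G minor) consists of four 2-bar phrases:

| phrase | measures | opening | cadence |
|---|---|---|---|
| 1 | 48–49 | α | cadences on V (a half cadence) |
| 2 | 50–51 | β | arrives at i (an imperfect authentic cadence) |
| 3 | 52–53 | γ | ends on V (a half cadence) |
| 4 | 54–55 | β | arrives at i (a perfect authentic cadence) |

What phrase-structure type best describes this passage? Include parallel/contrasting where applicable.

contrasting double period

Four phrases in two halves: the first half (measures 48-51) ends with an imperfect authentic cadence, the second (mm. 52-55) with a perfect authentic cadence — a large antecedent–consequent pair, i.e. a double period.
Phrase 3 begins with different material from phrase 1, making it contrasting.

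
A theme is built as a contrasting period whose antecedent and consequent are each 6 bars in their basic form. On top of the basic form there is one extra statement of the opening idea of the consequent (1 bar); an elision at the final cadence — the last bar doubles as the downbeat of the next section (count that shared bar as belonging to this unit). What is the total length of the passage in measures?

Basic contrasting period: 6 + 6 = 12 bars.
12 (basic form) + 1 (extra statement) = 13.
The elision shares a bar with the next section but does not change this unit's count.

13 measures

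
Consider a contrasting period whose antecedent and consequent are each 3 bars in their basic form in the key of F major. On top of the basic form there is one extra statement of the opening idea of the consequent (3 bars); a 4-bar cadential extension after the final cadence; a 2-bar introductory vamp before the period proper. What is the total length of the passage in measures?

Basic contrasting period: 3 + 3 = 6 bars.
6 (basic form) + 3 (extra statement) + 4 (cadential extension) + 2 (introduction) = 15.

15 measures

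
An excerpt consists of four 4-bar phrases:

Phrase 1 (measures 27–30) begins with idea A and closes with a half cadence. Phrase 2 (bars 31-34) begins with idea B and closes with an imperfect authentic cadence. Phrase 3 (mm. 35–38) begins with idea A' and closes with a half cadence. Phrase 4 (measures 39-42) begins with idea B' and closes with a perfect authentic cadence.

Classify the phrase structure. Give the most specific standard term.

parallel double period

Four phrases in two halves: the first half (mm. 27–34) ends with an imperfect authentic cadence, the second (mm. 35–42) with a perfect authentic cadence — a large antecedent–consequent pair, i.e. a double period.
Phrase 3 begins with the same material as phrase 1, making it parallel.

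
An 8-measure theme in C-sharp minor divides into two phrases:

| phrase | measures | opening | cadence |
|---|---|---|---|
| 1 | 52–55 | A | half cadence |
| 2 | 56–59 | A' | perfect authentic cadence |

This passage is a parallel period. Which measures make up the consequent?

measures 56–59

The antecedent is the phrase ending with the weaker cadence (half cadence, phrase 1) and the consequent the one ending more conclusively (perfect authentic cadence, phrase 2); the consequent is measures 56–59.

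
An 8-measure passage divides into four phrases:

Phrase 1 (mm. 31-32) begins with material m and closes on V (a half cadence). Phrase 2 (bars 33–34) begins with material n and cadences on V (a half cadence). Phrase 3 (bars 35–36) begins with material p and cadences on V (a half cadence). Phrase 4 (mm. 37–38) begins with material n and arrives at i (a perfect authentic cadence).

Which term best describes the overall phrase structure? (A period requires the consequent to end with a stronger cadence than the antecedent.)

contrasting double period

Four phrases in two halves: the first half (measures 31–34) ends with a half cadence, the second (measures 35–38) with a perfect authentic cadence — a large antecedent–consequent pair, i.e. a double period.
Phrase 3 begins with different material from phrase 1, making it contrasting.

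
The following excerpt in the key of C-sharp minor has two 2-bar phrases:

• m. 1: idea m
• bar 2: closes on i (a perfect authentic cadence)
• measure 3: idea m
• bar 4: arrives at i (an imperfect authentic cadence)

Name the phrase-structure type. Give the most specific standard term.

The second phrase closes with an imperfect authentic cadence, which is not stronger than the first phrase's perfect authentic cadence; without a weak→strong cadential pair there is no antecedent–consequent relationship, so this is a phrase group rather than a period.

phrase group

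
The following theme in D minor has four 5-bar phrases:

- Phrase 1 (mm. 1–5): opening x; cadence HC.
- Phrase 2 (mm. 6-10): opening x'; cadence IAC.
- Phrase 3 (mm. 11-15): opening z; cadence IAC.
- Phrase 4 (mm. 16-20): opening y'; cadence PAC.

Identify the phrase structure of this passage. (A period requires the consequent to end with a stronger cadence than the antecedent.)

contrasting double period

Four phrases in two halves: the first half (measures 1-10) ends with an imperfect authentic cadence, the second (bars 11-20) with a perfect authentic cadence — a large antecedent–consequent pair, i.e. a double period.
Phrase 3 begins with different material from phrase 1, making it contrasting.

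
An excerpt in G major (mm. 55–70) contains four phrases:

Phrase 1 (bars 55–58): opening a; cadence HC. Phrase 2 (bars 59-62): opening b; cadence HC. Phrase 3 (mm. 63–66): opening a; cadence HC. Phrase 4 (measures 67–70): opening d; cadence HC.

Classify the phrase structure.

phrase group

Phrase 4 ends with a half cadence, no stronger than phrase 2's half cadence, so the four phrases do not form a double period; nor do phrases 3–4 duplicate 1–2, so it is not a repeated period. With no phrase reaching a conclusive cadence, the passage is a phrase group.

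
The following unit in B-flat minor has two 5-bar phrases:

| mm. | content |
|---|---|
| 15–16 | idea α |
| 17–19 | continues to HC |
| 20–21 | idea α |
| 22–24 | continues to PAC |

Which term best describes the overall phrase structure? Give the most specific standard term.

parallel period

Phrase 1 ends with a half cadence (weaker) and phrase 2 with a perfect authentic cadence (stronger): antecedent + consequent = a period.
The two phrases open with the same material (α / α), so the period is parallel.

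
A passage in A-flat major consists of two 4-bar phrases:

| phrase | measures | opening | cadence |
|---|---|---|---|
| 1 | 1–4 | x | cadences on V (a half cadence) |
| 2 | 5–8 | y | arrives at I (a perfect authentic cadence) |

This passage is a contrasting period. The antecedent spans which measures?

The antecedent is the phrase ending with the weaker cadence (half cadence, phrase 1) and the consequent the one ending more conclusively (perfect authentic cadence, phrase 2); the antecedent is measures 1–4.

measures 1–4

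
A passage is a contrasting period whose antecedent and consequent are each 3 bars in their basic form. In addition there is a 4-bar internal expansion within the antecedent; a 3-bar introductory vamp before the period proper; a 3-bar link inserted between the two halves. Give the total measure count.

16 measures

Basic contrasting period: 3 + 3 = 6 bars.
6 (basic form) + 4 (internal expansion) + 3 (introduction) + 3 (link) = 16.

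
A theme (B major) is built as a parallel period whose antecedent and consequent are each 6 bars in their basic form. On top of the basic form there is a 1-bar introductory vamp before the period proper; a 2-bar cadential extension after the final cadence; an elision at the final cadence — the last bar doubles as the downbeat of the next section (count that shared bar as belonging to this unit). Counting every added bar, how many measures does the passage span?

15 measures

Basic parallel period: 6 + 6 = 12 bars.
12 (basic form) + 1 (introduction) + 2 (cadential extension) = 15.
The elision shares a bar with the next section but does not change this unit's count.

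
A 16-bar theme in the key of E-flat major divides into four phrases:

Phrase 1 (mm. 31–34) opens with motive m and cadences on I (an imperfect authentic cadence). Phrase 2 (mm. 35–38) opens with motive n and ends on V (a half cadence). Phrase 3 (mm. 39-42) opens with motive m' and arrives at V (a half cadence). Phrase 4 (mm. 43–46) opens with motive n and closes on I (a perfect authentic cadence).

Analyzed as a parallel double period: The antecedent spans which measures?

In a double period the four phrases pair into a large antecedent (phrases 1–2, ending half cadence) and a large consequent (phrases 3–4, ending perfect authentic cadence). The antecedent spans bars 31–38.

measures 31–38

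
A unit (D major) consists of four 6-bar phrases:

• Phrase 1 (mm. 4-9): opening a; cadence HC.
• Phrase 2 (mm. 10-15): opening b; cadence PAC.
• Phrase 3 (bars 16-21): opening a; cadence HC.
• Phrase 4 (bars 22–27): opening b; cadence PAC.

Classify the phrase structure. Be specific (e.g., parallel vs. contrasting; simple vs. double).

The cadence pattern HC–PAC–HC–PAC is weak–strong twice, and phrases 3–4 restate phrases 1–2: a period heard twice, not a double period (which would end weakly at phrase 2).

repeated period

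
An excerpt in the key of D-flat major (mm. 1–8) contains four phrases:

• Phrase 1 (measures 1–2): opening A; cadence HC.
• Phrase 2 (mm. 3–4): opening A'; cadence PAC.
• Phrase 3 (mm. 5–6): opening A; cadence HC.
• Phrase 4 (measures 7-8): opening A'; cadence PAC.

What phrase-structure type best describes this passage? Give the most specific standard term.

repeated period

The cadence pattern HC–PAC–HC–PAC is weak–strong twice, and phrases 3–4 restate phrases 1–2: a period heard twice, not a double period (which would end weakly at phrase 2).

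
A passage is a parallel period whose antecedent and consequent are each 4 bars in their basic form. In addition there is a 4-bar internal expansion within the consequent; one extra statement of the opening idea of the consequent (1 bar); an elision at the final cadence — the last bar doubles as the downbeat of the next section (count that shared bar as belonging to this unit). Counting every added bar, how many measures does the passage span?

13 measures

Basic parallel period: 4 + 4 = 8 bars.
8 (basic form) + 4 (internal expansion) + 1 (extra statement) = 13.
The elision shares a bar with the next section but does not change this unit's count.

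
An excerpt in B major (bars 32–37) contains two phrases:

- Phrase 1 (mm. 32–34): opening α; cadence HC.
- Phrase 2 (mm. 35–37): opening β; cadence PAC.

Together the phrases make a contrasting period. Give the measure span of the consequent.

The phrase ending with the weaker cadence (half cadence) is the antecedent; the one ending more conclusively (perfect authentic cadence) is the consequent. The consequent is measures 35–37.

measures 35–37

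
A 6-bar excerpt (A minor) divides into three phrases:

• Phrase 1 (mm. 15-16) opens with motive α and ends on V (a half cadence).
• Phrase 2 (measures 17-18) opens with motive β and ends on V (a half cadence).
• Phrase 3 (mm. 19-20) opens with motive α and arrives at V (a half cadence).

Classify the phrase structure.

phrase group

The final phrase closes with a half cadence, which is not stronger than the preceding half cadence; the 3 phrases lack an overall antecedent–consequent design and so form a phrase group.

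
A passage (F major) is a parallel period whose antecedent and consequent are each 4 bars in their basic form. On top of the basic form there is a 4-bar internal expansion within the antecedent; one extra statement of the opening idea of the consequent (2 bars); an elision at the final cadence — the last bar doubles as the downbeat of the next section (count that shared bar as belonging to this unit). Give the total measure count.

14 measures

Basic parallel period: 4 + 4 = 8 bars.
8 (basic form) + 4 (internal expansion) + 2 (extra statement) = 14.
The elision shares a bar with the next section but does not change this unit's count.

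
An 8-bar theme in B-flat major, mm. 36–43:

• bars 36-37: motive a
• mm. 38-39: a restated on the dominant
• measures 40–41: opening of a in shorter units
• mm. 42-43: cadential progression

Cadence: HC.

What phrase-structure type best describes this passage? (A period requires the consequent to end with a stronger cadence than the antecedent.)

sentence

Basic idea (bars 36-37) + its repetition (mm. 38-39) form the presentation; fragmentation and cadence (mm. 40–43) form the continuation — the 8-bar whole is a sentence.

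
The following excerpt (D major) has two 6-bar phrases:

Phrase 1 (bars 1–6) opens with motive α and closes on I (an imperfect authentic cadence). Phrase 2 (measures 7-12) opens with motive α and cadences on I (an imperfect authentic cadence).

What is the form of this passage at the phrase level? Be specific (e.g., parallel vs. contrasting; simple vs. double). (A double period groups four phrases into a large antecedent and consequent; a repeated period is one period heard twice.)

repeated phrase

Both phrases have the same opening (α) and the same cadence (imperfect authentic cadence): the second is a restatement, not a consequent, so this is a repeated phrase rather than a period.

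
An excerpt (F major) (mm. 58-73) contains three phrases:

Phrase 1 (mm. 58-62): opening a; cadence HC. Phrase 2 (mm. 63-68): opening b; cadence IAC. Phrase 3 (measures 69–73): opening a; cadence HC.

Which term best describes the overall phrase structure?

phrase group

The final phrase closes with a half cadence, which is not stronger than the preceding imperfect authentic cadence; the 3 phrases lack an overall antecedent–consequent design and so form a phrase group.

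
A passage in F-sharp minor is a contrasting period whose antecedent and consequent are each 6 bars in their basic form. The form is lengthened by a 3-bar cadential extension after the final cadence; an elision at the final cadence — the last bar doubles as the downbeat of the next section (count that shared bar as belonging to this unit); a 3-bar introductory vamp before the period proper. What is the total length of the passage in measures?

18 measures

Basic contrasting period: 6 + 6 = 12 bars.
12 (basic form) + 3 (cadential extension) + 3 (introduction) = 18.
The elision shares a bar with the next section but does not change this unit's count.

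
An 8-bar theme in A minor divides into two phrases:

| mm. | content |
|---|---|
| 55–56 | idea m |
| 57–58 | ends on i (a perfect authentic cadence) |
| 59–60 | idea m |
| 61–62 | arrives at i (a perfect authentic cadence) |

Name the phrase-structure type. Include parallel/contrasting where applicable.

repeated phrase

Both phrases have the same opening (m) and the same cadence (perfect authentic cadence): the second is a restatement, not a consequent, so this is a repeated phrase rather than a period.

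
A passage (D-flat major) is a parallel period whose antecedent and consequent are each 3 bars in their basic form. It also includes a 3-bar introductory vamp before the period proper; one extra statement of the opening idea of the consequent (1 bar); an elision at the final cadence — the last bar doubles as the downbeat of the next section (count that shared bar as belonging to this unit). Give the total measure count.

10 measures

Basic parallel period: 3 + 3 = 6 bars.
6 (basic form) + 3 (introduction) + 1 (extra statement) = 10.
The elision shares a bar with the next section but does not change this unit's count.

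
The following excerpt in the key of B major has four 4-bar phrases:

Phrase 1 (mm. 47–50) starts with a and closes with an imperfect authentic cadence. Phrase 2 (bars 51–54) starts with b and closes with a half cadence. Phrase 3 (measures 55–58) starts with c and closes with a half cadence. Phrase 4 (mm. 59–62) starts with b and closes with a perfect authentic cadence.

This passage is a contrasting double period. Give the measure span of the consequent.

In a double period the four phrases pair into a large antecedent (phrases 1–2, ending half cadence) and a large consequent (phrases 3–4, ending perfect authentic cadence). The consequent spans mm. 55–62.

measures 55–62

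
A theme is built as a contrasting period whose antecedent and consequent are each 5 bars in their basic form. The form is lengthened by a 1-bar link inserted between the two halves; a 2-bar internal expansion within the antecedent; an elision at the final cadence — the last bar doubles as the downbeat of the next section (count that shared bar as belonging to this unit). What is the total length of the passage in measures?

13 measures

Basic contrasting period: 5 + 5 = 10 bars.
10 (basic form) + 1 (link) + 2 (internal expansion) = 13.
The elision shares a bar with the next section but does not change this unit's count.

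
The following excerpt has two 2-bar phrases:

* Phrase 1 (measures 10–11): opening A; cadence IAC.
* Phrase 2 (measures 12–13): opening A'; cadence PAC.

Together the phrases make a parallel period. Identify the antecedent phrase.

phrase 1

The phrase ending with the weaker cadence (imperfect authentic cadence) is the antecedent; the one ending more conclusively (perfect authentic cadence) is the consequent. The antecedent is phrase 1.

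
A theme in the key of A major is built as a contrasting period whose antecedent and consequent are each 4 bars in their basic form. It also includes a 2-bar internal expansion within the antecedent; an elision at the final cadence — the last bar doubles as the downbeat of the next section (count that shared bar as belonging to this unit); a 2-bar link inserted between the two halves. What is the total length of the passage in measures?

12 measures

Basic contrasting period: 4 + 4 = 8 bars.
8 (basic form) + 2 (internal expansion) + 2 (link) = 12.
The elision shares a bar with the next section but does not change this unit's count.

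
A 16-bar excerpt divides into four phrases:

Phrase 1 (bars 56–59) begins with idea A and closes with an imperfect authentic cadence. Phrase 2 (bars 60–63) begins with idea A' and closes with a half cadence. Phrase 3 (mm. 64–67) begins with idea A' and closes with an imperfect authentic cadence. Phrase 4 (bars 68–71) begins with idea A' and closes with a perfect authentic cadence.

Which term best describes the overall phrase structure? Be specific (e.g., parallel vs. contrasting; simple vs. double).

parallel double period

Four phrases in two halves: the first half (measures 56–63) ends with a half cadence, the second (mm. 64-71) with a perfect authentic cadence — a large antecedent–consequent pair, i.e. a double period.
Phrase 3 begins with the same material as phrase 1, making it parallel.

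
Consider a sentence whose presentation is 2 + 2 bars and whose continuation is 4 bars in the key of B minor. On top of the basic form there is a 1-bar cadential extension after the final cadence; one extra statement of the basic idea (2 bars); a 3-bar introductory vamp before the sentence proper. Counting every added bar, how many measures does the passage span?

14 measures

Basic sentence: 2 + 2 + 4 = 8 bars.
8 (basic form) + 1 (cadential extension) + 2 (extra statement) + 3 (introduction) = 14.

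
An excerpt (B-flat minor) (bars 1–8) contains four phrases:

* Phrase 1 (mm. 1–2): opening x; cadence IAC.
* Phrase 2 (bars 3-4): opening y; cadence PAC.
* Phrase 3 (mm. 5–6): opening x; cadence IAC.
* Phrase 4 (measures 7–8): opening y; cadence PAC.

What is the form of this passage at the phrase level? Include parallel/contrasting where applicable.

The cadence pattern IAC–PAC–IAC–PAC is weak–strong twice, and phrases 3–4 restate phrases 1–2: a period heard twice, not a double period (which would end weakly at phrase 2).

repeated period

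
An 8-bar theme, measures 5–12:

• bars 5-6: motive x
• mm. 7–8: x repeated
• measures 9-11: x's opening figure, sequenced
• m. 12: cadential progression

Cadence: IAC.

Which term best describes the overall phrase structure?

sentence

Basic idea (bars 5-6) + its repetition (mm. 7-8) form the presentation; fragmentation and cadence (measures 9-12) form the continuation — the 8-bar whole is a sentence.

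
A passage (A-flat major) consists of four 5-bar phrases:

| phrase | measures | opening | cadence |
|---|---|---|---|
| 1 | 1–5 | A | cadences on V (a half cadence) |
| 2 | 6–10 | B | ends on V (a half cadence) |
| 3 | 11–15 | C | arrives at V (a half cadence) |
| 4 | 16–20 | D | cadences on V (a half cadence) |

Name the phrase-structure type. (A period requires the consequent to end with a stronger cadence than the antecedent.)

Phrase 4 ends with a half cadence, no stronger than phrase 2's half cadence, so the four phrases do not form a double period; nor do phrases 3–4 duplicate 1–2, so it is not a repeated period. With no phrase reaching a conclusive cadence, the passage is a phrase group.

phrase group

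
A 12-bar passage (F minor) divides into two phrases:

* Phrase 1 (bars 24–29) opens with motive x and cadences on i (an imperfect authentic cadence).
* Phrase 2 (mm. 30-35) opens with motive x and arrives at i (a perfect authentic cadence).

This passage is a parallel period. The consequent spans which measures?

measures 30–35

The antecedent is the phrase ending with the weaker cadence (imperfect authentic cadence, phrase 1) and the consequent the one ending more conclusively (perfect authentic cadence, phrase 2); the consequent is mm. 30-35.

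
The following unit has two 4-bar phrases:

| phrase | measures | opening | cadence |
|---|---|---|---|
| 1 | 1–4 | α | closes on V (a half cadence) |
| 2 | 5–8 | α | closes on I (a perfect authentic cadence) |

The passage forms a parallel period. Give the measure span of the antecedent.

measures 1–4

The antecedent is the phrase ending with the weaker cadence (half cadence, phrase 1) and the consequent the one ending more conclusively (perfect authentic cadence, phrase 2); the antecedent is measures 1-4.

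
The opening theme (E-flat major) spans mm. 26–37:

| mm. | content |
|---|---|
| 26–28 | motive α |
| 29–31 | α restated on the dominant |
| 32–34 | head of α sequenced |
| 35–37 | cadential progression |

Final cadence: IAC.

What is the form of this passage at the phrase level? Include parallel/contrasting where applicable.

Basic idea (measures 26-28) + its repetition (mm. 29–31) form the presentation; fragmentation and cadence (mm. 32-37) form the continuation — the 12-bar whole is a sentence.

sentence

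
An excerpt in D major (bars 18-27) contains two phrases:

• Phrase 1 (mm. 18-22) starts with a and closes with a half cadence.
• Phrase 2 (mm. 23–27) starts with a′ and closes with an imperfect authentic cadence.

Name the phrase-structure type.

Phrase 1 ends with a half cadence (weaker) and phrase 2 with an imperfect authentic cadence (stronger): antecedent + consequent = a period.
The two phrases open with the same material (a / a′), so the period is parallel.

parallel period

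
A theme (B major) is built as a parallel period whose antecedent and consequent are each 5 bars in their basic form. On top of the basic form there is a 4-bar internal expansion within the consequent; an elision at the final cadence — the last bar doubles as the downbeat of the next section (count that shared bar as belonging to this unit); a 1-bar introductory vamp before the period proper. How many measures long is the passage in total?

Basic parallel period: 5 + 5 = 10 bars.
10 (basic form) + 4 (internal expansion) + 1 (introduction) = 15.
The elision shares a bar with the next section but does not change this unit's count.

15 measures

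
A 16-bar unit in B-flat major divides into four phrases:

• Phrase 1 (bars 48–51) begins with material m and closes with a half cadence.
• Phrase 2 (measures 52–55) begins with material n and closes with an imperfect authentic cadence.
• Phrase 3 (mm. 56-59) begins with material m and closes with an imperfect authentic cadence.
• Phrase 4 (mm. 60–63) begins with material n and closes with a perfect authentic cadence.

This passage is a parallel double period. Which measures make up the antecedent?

measures 48–55

In a double period the four phrases pair into a large antecedent (phrases 1–2, ending imperfect authentic cadence) and a large consequent (phrases 3–4, ending perfect authentic cadence). The antecedent spans bars 48-55.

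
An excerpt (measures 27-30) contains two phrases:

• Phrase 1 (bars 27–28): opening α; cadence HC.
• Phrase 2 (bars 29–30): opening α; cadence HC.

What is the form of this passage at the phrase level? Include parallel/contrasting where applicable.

Both phrases have the same opening (α) and the same cadence (half cadence): the second is a restatement, not a consequent, so this is a repeated phrase rather than a period.

repeated phrase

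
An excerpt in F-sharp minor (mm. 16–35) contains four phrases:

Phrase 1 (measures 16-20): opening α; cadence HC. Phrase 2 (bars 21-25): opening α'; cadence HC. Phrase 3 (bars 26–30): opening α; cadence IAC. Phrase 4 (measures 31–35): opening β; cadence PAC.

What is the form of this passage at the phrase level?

parallel double period

Four phrases in two halves: the first half (mm. 16-25) ends with a half cadence, the second (measures 26–35) with a perfect authentic cadence — a large antecedent–consequent pair, i.e. a double period.
Phrase 3 begins with the same material as phrase 1, making it parallel.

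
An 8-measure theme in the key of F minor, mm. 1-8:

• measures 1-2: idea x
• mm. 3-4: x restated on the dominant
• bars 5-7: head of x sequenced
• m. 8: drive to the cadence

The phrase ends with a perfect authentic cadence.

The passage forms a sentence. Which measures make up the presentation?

The presentation of a sentence is the basic idea (bars 1–2) plus its repetition (measures 3-4); the presentation is therefore mm. 1–4.

measures 1–4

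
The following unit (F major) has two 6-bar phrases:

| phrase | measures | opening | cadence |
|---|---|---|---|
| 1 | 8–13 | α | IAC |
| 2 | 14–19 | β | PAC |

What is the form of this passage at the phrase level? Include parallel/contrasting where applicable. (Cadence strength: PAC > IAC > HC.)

contrasting period

Phrase 1 ends with an imperfect authentic cadence (weaker) and phrase 2 with a perfect authentic cadence (stronger): antecedent + consequent = a period.
The two phrases open with different material (α / β), so the period is contrasting.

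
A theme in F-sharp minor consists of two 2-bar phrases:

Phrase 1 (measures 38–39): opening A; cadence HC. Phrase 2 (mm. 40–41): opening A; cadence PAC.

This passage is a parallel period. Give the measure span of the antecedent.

The antecedent is the phrase ending with the weaker cadence (half cadence, phrase 1) and the consequent the one ending more conclusively (perfect authentic cadence, phrase 2); the antecedent is measures 38–39.

measures 38–39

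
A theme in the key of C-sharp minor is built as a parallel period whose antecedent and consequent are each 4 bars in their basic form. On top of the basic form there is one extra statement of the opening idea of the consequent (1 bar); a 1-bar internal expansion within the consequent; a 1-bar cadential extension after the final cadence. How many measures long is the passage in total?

Basic parallel period: 4 + 4 = 8 bars.
8 (basic form) + 1 (extra statement) + 1 (internal expansion) + 1 (cadential extension) = 11.

11 measures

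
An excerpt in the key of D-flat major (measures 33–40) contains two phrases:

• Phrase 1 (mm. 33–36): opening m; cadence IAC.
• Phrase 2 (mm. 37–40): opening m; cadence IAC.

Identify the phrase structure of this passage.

repeated phrase

Both phrases have the same opening (m) and the same cadence (imperfect authentic cadence): the second is a restatement, not a consequent, so this is a repeated phrase rather than a period.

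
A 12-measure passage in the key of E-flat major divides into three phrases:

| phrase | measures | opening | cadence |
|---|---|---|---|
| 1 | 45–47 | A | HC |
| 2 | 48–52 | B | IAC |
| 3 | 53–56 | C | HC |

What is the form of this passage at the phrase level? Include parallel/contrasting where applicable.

phrase group

The final phrase closes with a half cadence, which is not stronger than the preceding imperfect authentic cadence; the 3 phrases lack an overall antecedent–consequent design and so form a phrase group.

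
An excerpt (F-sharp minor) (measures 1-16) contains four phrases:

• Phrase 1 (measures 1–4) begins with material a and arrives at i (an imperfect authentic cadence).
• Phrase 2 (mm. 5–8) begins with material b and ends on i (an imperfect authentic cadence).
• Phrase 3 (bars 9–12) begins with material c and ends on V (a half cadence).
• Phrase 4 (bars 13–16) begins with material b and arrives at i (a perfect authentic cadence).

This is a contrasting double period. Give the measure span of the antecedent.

measures 1–8

In a double period the first pair of phrases (ending imperfect authentic cadence) is the large antecedent and the second pair (ending perfect authentic cadence) is the large consequent; the antecedent is measures 1–8.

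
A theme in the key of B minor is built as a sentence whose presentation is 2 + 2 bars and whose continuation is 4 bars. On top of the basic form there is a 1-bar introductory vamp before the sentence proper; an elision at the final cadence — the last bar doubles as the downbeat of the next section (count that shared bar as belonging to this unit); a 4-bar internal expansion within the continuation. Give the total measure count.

13 measures

Basic sentence: 2 + 2 + 4 = 8 bars.
8 (basic form) + 1 (introduction) + 4 (internal expansion) = 13.
The elision shares a bar with the next section but does not change this unit's count.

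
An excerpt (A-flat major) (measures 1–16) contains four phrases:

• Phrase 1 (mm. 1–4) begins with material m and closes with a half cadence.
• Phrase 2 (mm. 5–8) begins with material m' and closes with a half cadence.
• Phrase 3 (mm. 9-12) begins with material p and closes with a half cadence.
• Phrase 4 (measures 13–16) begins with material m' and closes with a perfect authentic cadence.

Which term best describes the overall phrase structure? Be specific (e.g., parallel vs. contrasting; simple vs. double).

Four phrases in two halves: the first half (bars 1–8) ends with a half cadence, the second (mm. 9-16) with a perfect authentic cadence — a large antecedent–consequent pair, i.e. a double period.
Phrase 3 begins with different material from phrase 1, making it contrasting.

contrasting double period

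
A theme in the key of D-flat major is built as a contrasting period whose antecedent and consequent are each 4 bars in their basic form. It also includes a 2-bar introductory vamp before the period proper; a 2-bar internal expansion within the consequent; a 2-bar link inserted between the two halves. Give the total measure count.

Basic contrasting period: 4 + 4 = 8 bars.
8 (basic form) + 2 (introduction) + 2 (internal expansion) + 2 (link) = 14.

14 measures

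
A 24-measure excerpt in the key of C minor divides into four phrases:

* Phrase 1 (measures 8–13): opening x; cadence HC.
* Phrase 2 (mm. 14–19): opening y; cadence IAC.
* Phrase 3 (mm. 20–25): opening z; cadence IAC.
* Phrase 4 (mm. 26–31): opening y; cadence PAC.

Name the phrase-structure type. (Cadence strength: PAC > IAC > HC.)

Four phrases in two halves: the first half (measures 8–19) ends with an imperfect authentic cadence, the second (measures 20-31) with a perfect authentic cadence — a large antecedent–consequent pair, i.e. a double period.
Phrase 3 begins with different material from phrase 1, making it contrasting.

contrasting double period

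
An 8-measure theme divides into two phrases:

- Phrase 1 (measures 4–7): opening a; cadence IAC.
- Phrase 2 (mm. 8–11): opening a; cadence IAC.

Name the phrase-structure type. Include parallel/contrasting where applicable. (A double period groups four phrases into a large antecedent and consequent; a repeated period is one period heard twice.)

repeated phrase

Both phrases have the same opening (a) and the same cadence (imperfect authentic cadence): the second is a restatement, not a consequent, so this is a repeated phrase rather than a period.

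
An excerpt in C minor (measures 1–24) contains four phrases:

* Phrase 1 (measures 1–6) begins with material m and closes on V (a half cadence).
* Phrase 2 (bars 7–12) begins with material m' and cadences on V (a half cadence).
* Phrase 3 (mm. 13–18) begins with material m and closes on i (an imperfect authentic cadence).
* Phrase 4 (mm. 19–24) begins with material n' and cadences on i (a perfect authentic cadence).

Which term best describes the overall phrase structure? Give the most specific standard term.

parallel double period

Four phrases in two halves: the first half (bars 1–12) ends with a half cadence, the second (mm. 13–24) with a perfect authentic cadence — a large antecedent–consequent pair, i.e. a double period.
Phrase 3 begins with the same material as phrase 1, making it parallel.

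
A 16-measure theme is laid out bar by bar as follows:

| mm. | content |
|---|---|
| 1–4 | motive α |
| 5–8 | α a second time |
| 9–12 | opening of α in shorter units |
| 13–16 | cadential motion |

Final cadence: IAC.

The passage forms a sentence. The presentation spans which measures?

measures 1–8

The presentation of a sentence is the basic idea (bars 1–4) plus its repetition (mm. 5-8); the presentation is therefore mm. 1–8.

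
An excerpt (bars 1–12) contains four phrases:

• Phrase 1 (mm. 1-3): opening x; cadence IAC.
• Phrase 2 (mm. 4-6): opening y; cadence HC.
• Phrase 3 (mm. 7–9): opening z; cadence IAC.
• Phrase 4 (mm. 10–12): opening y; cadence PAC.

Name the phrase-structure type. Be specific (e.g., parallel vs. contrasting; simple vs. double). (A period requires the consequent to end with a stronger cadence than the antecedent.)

contrasting double period

Four phrases in two halves: the first half (bars 1-6) ends with a half cadence, the second (bars 7–12) with a perfect authentic cadence — a large antecedent–consequent pair, i.e. a double period.
Phrase 3 begins with different material from phrase 1, making it contrasting.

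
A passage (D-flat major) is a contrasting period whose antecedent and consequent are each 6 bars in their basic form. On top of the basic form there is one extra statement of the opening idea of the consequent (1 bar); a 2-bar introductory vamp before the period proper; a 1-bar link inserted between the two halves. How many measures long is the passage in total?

Basic contrasting period: 6 + 6 = 12 bars.
12 (basic form) + 1 (extra statement) + 2 (introduction) + 1 (link) = 16.

16 measures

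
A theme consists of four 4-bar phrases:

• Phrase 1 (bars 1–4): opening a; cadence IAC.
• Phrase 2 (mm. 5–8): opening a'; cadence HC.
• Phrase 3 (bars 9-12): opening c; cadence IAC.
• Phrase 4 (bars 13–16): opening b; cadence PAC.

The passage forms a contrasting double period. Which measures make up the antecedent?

In a double period the four phrases pair into a large antecedent (phrases 1–2, ending half cadence) and a large consequent (phrases 3–4, ending perfect authentic cadence). The antecedent spans mm. 1–8.

measures 1–8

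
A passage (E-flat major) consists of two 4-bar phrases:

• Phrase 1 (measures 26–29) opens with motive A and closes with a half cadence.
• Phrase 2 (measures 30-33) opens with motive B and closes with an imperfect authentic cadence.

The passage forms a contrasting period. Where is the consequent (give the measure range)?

measures 30–33

The antecedent is the phrase ending with the weaker cadence (half cadence, phrase 1) and the consequent the one ending more conclusively (imperfect authentic cadence, phrase 2); the consequent is measures 30-33.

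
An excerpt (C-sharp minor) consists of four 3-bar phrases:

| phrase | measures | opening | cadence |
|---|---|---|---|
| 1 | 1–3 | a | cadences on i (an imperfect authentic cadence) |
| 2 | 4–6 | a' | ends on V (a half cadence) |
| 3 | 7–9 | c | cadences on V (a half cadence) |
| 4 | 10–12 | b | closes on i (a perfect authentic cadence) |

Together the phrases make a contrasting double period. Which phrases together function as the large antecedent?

phrases 1 and 2

In a double period the first pair of phrases (ending half cadence) is the large antecedent and the second pair (ending perfect authentic cadence) is the large consequent; the antecedent is phrases 1 and 2.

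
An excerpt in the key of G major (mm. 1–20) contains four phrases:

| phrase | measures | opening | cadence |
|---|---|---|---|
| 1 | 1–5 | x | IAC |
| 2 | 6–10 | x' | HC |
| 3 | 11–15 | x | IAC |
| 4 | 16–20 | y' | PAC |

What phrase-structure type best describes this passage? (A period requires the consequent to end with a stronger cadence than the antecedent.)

Four phrases in two halves: the first half (mm. 1–10) ends with a half cadence, the second (measures 11-20) with a perfect authentic cadence — a large antecedent–consequent pair, i.e. a double period.
Phrase 3 begins with the same material as phrase 1, making it parallel.

parallel double period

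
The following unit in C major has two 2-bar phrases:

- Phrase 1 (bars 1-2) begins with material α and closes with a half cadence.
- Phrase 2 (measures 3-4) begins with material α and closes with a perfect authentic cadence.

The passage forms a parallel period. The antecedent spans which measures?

measures 1–2

The antecedent is the phrase ending with the weaker cadence (half cadence, phrase 1) and the consequent the one ending more conclusively (perfect authentic cadence, phrase 2); the antecedent is measures 1–2.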